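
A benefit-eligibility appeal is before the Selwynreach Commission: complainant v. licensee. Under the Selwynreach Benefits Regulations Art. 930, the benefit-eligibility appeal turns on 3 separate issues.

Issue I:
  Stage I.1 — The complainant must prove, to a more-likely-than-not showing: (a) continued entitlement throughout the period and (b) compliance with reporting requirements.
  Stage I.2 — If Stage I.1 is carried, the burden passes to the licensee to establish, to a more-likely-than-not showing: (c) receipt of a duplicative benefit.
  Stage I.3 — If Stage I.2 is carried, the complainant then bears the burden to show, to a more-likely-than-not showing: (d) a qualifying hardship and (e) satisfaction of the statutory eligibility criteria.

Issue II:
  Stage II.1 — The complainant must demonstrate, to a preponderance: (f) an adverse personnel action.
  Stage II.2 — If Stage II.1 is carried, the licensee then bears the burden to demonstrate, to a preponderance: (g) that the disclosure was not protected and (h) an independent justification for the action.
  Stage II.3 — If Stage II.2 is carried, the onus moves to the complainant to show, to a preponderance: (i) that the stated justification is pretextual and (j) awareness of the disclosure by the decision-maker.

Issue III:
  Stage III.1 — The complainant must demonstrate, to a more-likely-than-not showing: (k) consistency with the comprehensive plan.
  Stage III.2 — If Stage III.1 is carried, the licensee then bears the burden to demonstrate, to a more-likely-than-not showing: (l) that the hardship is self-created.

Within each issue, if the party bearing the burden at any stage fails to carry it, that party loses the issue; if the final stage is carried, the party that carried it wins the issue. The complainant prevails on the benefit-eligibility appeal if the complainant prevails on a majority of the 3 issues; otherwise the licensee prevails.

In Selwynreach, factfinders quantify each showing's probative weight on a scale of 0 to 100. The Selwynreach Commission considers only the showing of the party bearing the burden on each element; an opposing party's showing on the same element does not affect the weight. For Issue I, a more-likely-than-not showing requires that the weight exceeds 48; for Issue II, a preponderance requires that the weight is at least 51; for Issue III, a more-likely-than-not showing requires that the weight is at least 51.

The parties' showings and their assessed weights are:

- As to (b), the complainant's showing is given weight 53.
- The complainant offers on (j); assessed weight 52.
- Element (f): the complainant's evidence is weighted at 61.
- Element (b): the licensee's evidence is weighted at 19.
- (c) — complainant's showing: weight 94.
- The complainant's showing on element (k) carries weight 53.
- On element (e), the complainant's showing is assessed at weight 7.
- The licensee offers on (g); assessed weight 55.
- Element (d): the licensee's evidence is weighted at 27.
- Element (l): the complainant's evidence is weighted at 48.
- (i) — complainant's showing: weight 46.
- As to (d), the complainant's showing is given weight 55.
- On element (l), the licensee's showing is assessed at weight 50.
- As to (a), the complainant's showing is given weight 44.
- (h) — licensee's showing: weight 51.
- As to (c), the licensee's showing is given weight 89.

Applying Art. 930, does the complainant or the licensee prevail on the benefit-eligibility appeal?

— Issue I —
Stage I.1 — burden on complainant; standard: a more-likely-than-not showing (weight exceeds 48).
    (a): 44 ≤ 48 [not met]
    (b): 53 (licensee's 19 disregarded) > 48 [met]
  The complainant does not carry Stage I.1.
So the licensee prevails on this issue.
— Issue II —
Stage II.1 (complainant, a preponderance, weight is at least 51): (f) 61 ≥ 51 — meets.
  All elements met. The burden passes to the licensee.
Stage II.2 (licensee, a preponderance, weight is at least 51): (g) 55 ≥ 51 — meets; (h) 51 ≥ 51 — meets.
  All elements met. The burden passes to the complainant.
Stage II.3 (complainant, a preponderance, weight is at least 51): (i) 46 < 51 — fails; (j) 52 ≥ 51 — meets.
  The complainant does not carry Stage II.3.
So the licensee prevails on this issue.
— Issue III —
Stage III.1 — burden on complainant; standard: a more-likely-than-not showing (weight is at least 51).
    (k): 53 ≥ 51 [met]
  Stage III.1 is satisfied; the onus moves to the licensee.
Stage III.2 — burden on licensee; standard: a more-likely-than-not showing (weight is at least 51).
    (l): 50 (complainant's 48 disregarded) < 51 [not met]
  Not every element is met, so the licensee fails to carry Stage III.2.
The analysis ends at Stage III.2; the complainant prevails on this issue.
Per-issue: Issue I → licensee; Issue II → licensee; Issue III → complainant. The complainant must prevail on a majority of issues; overall, the licensee prevails.

licensee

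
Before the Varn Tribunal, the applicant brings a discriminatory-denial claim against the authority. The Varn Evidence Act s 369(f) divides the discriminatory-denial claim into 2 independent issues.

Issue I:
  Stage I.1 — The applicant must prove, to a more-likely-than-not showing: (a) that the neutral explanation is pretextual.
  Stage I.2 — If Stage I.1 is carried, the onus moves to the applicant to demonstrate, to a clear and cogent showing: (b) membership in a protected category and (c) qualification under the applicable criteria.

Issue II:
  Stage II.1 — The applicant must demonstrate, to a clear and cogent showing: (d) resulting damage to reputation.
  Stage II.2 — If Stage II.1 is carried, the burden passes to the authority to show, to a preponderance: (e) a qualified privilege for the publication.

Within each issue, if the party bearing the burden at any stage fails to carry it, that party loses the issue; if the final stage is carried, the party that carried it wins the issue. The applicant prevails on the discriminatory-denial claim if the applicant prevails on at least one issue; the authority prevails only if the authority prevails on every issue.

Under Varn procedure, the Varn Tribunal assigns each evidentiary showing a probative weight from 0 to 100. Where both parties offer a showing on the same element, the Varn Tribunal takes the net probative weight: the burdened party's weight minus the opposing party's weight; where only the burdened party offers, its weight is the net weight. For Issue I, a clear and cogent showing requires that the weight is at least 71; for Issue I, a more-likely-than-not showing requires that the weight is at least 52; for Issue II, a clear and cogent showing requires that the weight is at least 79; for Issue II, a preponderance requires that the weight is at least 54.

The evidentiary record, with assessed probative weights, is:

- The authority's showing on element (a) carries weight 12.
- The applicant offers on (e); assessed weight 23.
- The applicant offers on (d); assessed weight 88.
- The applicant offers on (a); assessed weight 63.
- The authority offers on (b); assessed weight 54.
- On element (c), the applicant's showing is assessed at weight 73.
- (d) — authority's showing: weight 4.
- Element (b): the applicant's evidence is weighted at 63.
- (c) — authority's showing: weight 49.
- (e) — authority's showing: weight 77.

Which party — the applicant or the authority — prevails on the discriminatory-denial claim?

— Issue I —
At Stage I.1 the applicant must meet a more-likely-than-not showing (weight is at least 52): on (a) the weight is 63 less the opposing 12 gives net 51, which does not reach 52, so (a) does not meet the standard.
  Stage I.1 not carried; the applicant fails its burden.
The analysis ends at Stage I.1; the authority prevails on this issue.
— Issue II —
At Stage II.1 the applicant must meet a clear and cogent showing (weight is at least 79): on (d) the weight is 88 less the opposing 4 gives net 84, which does reach 79, so (d) meets the standard.
  All elements met. The burden passes to the authority.
At Stage II.2 the authority must meet a preponderance (weight is at least 54): on (e) the weight is 77 less the opposing 23 gives net 54, ≥ 54, so (e) meets the standard.
  Stage II.2 carried; the final stage is satisfied.
All stages carried — the authority prevails on this issue.
Per-issue: Issue I → authority; Issue II → authority. The applicant must prevail on at least one issue; overall, the authority prevails.

authority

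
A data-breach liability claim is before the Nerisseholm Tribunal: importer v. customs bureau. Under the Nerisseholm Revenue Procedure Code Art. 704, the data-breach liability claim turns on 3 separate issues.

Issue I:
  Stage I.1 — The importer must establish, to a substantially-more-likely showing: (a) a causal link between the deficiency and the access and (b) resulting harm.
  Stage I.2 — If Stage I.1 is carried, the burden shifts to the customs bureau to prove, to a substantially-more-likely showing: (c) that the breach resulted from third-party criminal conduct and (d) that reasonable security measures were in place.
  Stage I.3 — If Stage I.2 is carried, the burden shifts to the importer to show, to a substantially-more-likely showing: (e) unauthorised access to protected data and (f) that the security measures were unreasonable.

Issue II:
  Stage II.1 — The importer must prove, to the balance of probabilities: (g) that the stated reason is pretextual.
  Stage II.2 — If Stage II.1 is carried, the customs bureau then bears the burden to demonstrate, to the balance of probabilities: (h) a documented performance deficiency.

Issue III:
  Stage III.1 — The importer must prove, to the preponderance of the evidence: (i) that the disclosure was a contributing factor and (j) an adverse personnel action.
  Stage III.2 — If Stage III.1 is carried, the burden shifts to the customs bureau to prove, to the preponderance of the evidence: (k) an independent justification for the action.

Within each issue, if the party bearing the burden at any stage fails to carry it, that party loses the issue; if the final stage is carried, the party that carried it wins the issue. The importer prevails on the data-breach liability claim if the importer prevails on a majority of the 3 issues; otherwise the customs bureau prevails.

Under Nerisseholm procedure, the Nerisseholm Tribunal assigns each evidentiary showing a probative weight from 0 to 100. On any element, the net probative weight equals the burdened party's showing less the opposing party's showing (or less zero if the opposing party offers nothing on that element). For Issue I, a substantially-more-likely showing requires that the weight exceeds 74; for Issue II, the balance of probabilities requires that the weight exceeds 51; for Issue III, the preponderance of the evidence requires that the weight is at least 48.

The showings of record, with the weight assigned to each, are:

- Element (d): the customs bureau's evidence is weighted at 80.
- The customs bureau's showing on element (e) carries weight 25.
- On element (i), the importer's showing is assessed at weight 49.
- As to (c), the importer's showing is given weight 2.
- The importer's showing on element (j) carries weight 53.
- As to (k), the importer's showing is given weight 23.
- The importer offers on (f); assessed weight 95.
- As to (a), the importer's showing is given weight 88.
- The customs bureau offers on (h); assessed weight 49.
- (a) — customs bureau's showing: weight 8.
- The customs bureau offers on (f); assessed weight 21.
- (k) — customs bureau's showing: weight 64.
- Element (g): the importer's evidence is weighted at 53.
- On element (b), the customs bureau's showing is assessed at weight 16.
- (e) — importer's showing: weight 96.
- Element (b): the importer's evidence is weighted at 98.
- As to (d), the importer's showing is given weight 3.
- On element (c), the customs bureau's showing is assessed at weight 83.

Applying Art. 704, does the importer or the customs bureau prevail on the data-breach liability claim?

— Issue I —
Stage I.1 — burden on importer; standard: a substantially-more-likely showing (weight exceeds 74).
    (a): 88 − 8 = 80 > 74 [met]
    (b): 98 − 16 = 82 > 74 [met]
  The importer carries Stage I.1; the customs bureau now bears the burden.
Stage I.2 — burden on customs bureau; standard: a substantially-more-likely showing (weight exceeds 74).
    (c): 83 − 2 = 81 > 74 [met]
    (d): 80 − 3 = 77 > 74 [met]
  The customs bureau carries Stage I.2; the importer now bears the burden.
Stage I.3 — burden on importer; standard: a substantially-more-likely showing (weight exceeds 74).
    (e): 96 − 25 = 71 ≤ 74 [not met]
    (f): 95 − 21 = 74 ≤ 74 [not met]
  Stage I.3 not carried; the importer fails its burden.
The analysis ends at Stage I.3; the customs bureau prevails on this issue.
— Issue II —
Stage II.1 — burden on importer; standard: the balance of probabilities (weight exceeds 51).
    (g): 53 > 51 [met]
  All elements met. The burden passes to the customs bureau.
Stage II.2 — burden on customs bureau; standard: the balance of probabilities (weight exceeds 51).
    (h): 49 ≤ 51 [not met]
  Stage II.2 not carried; the customs bureau fails its burden.
The analysis ends at Stage II.2; the importer prevails on this issue.
— Issue III —
Stage III.1 — burden on importer; standard: the preponderance of the evidence (weight is at least 48).
    (i): 49 ≥ 48 [met]
    (j): 53 ≥ 48 [met]
  Stage III.1 is satisfied; the onus moves to the customs bureau.
Stage III.2 — burden on customs bureau; standard: the preponderance of the evidence (weight is at least 48).
    (k): 64 − 23 = 41 < 48 [not met]
  The customs bureau does not carry Stage III.2.
The importer prevails on this issue.
Per-issue: Issue I → customs bureau; Issue II → importer; Issue III → importer. The importer must prevail on a majority of issues; overall, the importer prevails.

importer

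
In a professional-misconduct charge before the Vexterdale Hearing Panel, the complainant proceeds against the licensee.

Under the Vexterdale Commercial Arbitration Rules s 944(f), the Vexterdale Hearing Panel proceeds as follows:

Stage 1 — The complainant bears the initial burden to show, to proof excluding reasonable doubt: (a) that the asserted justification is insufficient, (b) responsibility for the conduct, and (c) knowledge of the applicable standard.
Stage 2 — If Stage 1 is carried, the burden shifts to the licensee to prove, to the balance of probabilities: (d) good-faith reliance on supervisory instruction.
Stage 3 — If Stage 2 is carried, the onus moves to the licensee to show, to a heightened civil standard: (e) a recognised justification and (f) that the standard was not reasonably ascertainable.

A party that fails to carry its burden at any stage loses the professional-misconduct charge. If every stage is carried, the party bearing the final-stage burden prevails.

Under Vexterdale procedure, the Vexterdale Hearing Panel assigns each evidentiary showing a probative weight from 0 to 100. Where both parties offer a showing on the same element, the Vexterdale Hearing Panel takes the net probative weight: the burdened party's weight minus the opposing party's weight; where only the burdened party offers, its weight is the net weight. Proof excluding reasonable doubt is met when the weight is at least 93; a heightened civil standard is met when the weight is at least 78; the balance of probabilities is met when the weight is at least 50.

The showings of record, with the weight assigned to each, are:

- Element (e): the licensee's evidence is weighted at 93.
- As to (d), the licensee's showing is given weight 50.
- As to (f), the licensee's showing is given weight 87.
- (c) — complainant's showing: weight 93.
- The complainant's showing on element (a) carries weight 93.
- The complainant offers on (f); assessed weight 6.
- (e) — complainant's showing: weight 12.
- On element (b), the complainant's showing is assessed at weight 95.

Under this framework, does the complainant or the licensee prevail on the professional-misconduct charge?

Stage 1 — burden on complainant; standard: proof excluding reasonable doubt (weight is at least 93).
    (a): 93 ≥ 93 [met]
    (b): 95 ≥ 93 [met]
    (c): 93 ≥ 93 [met]
  Stage 1 carried; the burden shifts to the licensee.
Stage 2 — burden on licensee; standard: the balance of probabilities (weight is at least 50).
    (d): 50 ≥ 50 [met]
  All elements met. The licensee retains the burden for Stage 3.
Stage 3 — burden on licensee; standard: a heightened civil standard (weight is at least 78).
    (e): 93 − 12 = 81 ≥ 78 [met]
    (f): 87 − 6 = 81 ≥ 78 [met]
  All elements met at the final stage.
All stages carried — the licensee prevails.

licensee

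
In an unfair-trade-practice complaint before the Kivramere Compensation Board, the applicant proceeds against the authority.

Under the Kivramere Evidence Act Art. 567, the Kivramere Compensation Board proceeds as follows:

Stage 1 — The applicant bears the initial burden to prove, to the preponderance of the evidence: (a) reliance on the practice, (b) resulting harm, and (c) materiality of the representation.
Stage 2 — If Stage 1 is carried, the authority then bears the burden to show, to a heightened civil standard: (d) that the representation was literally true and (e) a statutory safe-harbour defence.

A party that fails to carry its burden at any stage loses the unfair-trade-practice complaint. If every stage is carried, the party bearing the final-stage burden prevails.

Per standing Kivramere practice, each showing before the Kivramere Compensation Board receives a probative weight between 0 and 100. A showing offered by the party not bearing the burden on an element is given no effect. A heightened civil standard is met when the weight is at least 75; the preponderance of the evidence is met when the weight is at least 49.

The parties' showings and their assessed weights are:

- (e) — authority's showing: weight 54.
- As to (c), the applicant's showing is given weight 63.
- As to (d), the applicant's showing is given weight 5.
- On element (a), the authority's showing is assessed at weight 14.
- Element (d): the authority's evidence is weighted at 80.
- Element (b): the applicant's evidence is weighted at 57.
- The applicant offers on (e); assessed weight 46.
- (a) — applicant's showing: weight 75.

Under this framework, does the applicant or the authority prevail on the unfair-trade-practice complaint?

applicant

Stage 1 — burden on applicant; standard: the preponderance of the evidence (weight is at least 49).
    (a): 75 (authority's 14 disregarded) ≥ 49 [met]
    (b): 57 ≥ 49 [met]
    (c): 63 ≥ 49 [met]
  The applicant carries Stage 1; the authority now bears the burden.
Stage 2 — burden on authority; standard: a heightened civil standard (weight is at least 75).
    (d): 80 (applicant's 5 disregarded) ≥ 75 [met]
    (e): 54 (applicant's 46 disregarded) < 75 [not met]
  Not every element is met, so the authority fails to carry Stage 2.
The applicant prevails.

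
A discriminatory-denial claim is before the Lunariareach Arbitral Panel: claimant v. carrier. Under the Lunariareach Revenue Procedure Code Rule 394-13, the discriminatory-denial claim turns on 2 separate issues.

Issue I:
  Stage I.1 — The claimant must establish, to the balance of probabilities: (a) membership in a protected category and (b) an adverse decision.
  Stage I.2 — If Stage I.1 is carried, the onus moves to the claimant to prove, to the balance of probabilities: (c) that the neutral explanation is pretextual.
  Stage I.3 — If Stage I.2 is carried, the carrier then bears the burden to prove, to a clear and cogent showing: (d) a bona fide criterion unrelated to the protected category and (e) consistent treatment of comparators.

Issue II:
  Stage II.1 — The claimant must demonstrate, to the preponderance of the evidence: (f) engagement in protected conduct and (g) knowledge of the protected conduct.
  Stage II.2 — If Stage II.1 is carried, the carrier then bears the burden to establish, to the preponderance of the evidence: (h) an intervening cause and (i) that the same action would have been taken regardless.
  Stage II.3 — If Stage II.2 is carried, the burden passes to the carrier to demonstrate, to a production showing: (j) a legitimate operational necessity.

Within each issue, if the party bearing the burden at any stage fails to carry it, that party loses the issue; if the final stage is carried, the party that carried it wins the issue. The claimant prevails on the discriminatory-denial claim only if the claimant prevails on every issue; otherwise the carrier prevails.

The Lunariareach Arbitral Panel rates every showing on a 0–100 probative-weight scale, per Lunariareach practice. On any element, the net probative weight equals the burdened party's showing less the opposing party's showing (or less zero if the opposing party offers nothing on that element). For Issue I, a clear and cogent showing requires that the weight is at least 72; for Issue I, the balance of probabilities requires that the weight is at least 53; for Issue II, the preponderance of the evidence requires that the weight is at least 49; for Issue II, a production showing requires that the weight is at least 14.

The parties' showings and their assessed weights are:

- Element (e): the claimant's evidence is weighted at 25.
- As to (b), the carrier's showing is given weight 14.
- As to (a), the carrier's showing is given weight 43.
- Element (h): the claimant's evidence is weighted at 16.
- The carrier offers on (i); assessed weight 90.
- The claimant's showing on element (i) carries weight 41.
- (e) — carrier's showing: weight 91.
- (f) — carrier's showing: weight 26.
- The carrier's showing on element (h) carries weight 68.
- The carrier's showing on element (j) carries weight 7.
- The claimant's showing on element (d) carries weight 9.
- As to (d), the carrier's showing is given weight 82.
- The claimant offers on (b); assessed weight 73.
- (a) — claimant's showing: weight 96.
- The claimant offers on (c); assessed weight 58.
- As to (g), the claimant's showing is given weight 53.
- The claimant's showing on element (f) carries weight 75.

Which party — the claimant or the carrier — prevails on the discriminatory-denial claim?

— Issue I —
Stage I.1 (claimant, the balance of probabilities, weight is at least 53): (a) net 96−43=53 ≥ 53 — meets; (b) net 73−14=59 ≥ 53 — meets.
  Stage I.1 carried; the burden remains with the claimant.
Stage I.2 (claimant, the balance of probabilities, weight is at least 53): (c) 58 ≥ 53 — meets.
  Stage I.2 carried; the burden shifts to the carrier.
Stage I.3 (carrier, a clear and cogent showing, weight is at least 72): (d) net 82−9=73 ≥ 72 — meets; (e) net 91−25=66 < 72 — fails.
  The carrier does not carry Stage I.3.
So the claimant prevails on this issue.
— Issue II —
At Stage II.1 the claimant must meet the preponderance of the evidence (weight is at least 49): on (f) the weight is 75 less the opposing 26 gives net 49, ≥ 49, so (f) meets the standard; on (g) the weight is 53, ≥ 49, so (g) meets the standard.
  Stage II.1 is satisfied; the onus moves to the carrier.
At Stage II.2 the carrier must meet the preponderance of the evidence (weight is at least 49): on (h) the weight is 68 less the opposing 16 gives net 52, ≥ 49, so (h) meets the standard; on (i) the weight is 90 less the opposing 41 gives net 49, ≥ 49, so (i) meets the standard.
  All elements met. The carrier retains the burden for Stage II.3.
At Stage II.3 the carrier must meet a production showing (weight is at least 14): on (j) the weight is 7, < 14, so (j) does not meet the standard.
  Stage II.3 not carried; the carrier fails its burden.
The analysis ends at Stage II.3; the claimant prevails on this issue.
Per-issue: Issue I → claimant; Issue II → claimant. The claimant must prevail on every issue; overall, the claimant prevails.

claimant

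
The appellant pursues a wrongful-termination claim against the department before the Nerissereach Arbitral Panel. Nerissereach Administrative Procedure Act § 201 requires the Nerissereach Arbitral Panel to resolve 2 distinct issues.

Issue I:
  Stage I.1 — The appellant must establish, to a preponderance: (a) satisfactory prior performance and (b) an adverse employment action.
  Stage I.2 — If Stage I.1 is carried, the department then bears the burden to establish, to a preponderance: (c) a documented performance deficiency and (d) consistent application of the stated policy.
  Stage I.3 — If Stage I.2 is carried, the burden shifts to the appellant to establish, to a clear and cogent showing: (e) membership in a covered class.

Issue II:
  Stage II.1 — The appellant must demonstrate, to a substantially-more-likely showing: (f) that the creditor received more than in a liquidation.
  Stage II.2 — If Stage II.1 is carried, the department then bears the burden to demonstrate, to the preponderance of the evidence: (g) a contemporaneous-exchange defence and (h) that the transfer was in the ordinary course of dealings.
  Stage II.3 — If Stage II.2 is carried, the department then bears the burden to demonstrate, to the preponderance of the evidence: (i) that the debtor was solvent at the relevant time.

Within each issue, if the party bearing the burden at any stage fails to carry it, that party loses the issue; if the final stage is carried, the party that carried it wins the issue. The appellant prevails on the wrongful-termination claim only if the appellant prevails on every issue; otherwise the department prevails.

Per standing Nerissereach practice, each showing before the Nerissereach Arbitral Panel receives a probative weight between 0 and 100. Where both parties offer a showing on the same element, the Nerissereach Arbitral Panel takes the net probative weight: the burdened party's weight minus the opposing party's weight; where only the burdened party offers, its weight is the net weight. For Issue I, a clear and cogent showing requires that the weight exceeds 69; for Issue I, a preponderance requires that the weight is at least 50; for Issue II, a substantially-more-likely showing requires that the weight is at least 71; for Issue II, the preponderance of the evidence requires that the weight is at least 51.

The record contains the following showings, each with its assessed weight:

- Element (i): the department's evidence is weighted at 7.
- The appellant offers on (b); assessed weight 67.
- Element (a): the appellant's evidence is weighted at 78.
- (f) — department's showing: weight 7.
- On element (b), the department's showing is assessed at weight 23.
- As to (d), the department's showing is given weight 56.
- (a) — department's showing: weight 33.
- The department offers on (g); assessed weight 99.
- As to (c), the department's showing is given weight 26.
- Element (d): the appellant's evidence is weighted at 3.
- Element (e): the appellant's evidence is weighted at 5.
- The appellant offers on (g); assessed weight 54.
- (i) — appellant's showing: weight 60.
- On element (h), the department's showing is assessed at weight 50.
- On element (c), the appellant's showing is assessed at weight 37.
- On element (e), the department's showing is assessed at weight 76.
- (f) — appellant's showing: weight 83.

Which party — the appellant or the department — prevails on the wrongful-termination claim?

— Issue I —
Stage I.1 (appellant, a preponderance, weight is at least 50): (a) net 78−33=45 < 50 — fails; (b) net 67−23=44 < 50 — fails.
  The appellant does not carry Stage I.1.
The department prevails on this issue.
— Issue II —
Stage II.1 (appellant, a substantially-more-likely showing, weight is at least 71): (f) net 83−7=76 ≥ 71 — meets.
  All elements met. The burden passes to the department.
Stage II.2 (department, the preponderance of the evidence, weight is at least 51): (g) net 99−54=45 < 51 — fails; (h) 50 < 51 — fails.
  Not every element is met, so the department fails to carry Stage II.2.
So the appellant prevails on this issue.
Per-issue: Issue I → department; Issue II → appellant. The appellant must prevail on every issue; overall, the department prevails.

department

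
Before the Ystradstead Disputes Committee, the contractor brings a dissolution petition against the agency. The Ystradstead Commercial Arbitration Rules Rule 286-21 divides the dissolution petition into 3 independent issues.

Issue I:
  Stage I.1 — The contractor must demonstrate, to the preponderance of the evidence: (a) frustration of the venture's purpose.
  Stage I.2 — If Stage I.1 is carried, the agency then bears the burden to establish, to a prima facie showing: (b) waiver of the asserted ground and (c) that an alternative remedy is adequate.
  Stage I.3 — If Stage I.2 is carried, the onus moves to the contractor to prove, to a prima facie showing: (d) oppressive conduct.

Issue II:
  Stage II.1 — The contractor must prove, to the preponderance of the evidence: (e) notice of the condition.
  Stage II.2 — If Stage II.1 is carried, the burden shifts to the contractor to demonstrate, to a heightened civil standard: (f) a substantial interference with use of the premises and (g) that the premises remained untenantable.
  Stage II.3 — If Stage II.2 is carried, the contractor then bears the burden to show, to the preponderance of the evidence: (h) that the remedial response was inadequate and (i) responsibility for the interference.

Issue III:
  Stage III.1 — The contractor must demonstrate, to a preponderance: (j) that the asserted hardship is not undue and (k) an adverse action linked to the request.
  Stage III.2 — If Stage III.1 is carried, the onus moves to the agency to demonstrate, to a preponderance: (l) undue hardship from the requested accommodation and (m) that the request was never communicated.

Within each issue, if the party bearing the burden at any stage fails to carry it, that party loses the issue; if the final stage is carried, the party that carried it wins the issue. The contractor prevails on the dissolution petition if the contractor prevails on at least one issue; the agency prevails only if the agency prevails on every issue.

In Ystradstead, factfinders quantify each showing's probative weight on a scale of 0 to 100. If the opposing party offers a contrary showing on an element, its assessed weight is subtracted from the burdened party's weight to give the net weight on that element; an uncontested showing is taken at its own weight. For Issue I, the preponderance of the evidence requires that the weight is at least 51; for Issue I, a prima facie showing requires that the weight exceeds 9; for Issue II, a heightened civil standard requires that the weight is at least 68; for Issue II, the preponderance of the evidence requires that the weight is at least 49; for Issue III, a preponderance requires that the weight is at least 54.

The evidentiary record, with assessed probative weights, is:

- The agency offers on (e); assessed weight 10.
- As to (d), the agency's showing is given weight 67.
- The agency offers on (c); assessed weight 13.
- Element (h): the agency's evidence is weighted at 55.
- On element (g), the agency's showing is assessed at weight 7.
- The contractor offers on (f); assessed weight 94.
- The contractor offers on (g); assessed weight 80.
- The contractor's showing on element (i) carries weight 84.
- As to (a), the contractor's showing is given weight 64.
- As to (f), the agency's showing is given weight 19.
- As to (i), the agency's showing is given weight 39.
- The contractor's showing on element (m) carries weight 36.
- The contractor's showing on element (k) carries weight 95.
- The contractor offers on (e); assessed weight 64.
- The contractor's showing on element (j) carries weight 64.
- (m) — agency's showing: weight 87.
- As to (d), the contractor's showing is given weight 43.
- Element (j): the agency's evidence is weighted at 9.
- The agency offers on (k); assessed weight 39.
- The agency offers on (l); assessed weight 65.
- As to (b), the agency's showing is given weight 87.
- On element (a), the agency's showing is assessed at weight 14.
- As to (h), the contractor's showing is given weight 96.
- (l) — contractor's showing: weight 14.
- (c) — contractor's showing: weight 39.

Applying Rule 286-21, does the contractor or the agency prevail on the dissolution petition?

— Issue I —
Stage I.1 (contractor, the preponderance of the evidence, weight is at least 51): (a) net 64−14=50 < 51 — fails.
  Stage I.1 not carried; the contractor fails its burden.
The agency prevails on this issue.
— Issue II —
Stage II.1 (contractor, the preponderance of the evidence, weight is at least 49): (e) net 64−10=54 ≥ 49 — meets.
  All elements met. The contractor retains the burden for Stage II.2.
Stage II.2 (contractor, a heightened civil standard, weight is at least 68): (f) net 94−19=75 ≥ 68 — meets; (g) net 80−7=73 ≥ 68 — meets.
  All elements met. The contractor retains the burden for Stage II.3.
Stage II.3 (contractor, the preponderance of the evidence, weight is at least 49): (h) net 96−55=41 < 49 — fails; (i) net 84−39=45 < 49 — fails.
  The contractor does not carry Stage II.3.
So the agency prevails on this issue.
— Issue III —
Stage III.1 — burden on contractor; standard: a preponderance (weight is at least 54).
    (j): 64 − 9 = 55 ≥ 54 [met]
    (k): 95 − 39 = 56 ≥ 54 [met]
  Stage III.1 carried; the burden shifts to the agency.
Stage III.2 — burden on agency; standard: a preponderance (weight is at least 54).
    (l): 65 − 14 = 51 < 54 [not met]
    (m): 87 − 36 = 51 < 54 [not met]
  Not every element is met, so the agency fails to carry Stage III.2.
The analysis ends at Stage III.2; the contractor prevails on this issue.
Per-issue: Issue I → agency; Issue II → agency; Issue III → contractor. The contractor must prevail on at least one issue; overall, the contractor prevails.

contractor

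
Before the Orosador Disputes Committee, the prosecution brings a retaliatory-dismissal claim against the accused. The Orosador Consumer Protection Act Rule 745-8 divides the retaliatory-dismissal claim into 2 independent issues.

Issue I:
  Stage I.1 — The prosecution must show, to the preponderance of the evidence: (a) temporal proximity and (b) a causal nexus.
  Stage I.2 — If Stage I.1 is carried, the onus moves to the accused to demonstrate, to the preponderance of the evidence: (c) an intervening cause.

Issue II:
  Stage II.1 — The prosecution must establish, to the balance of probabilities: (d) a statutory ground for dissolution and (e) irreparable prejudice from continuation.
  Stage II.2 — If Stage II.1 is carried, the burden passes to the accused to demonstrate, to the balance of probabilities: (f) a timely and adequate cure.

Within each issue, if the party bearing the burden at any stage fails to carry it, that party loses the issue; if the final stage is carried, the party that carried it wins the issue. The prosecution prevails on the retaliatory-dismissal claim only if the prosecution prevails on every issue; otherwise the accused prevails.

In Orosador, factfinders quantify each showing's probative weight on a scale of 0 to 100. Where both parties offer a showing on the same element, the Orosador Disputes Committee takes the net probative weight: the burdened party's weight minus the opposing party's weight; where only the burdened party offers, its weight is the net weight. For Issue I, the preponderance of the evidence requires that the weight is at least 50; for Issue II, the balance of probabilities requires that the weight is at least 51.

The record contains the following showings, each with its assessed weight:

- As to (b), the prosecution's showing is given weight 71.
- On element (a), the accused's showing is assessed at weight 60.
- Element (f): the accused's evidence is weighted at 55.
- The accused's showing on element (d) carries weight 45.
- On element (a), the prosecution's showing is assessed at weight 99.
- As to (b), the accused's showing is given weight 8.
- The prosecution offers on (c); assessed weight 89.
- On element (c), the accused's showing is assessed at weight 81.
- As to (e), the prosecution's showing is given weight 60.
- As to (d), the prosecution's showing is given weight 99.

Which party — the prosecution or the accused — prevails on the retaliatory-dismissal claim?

— Issue I —
Stage I.1 (prosecution, the preponderance of the evidence, weight is at least 50): (a) net 99−60=39 < 50 — fails; (b) net 71−8=63 ≥ 50 — meets.
  Stage I.1 not carried; the prosecution fails its burden.
The analysis ends at Stage I.1; the accused prevails on this issue.
— Issue II —
Stage II.1 (prosecution, the balance of probabilities, weight is at least 51): (d) net 99−45=54 ≥ 51 — meets; (e) 60 ≥ 51 — meets.
  All elements met. The burden passes to the accused.
Stage II.2 (accused, the balance of probabilities, weight is at least 51): (f) 55 ≥ 51 — meets.
  All elements met at the final stage.
With every stage satisfied, the accused prevails on this issue.
Per-issue: Issue I → accused; Issue II → accused. The prosecution must prevail on every issue; overall, the accused prevails.

accused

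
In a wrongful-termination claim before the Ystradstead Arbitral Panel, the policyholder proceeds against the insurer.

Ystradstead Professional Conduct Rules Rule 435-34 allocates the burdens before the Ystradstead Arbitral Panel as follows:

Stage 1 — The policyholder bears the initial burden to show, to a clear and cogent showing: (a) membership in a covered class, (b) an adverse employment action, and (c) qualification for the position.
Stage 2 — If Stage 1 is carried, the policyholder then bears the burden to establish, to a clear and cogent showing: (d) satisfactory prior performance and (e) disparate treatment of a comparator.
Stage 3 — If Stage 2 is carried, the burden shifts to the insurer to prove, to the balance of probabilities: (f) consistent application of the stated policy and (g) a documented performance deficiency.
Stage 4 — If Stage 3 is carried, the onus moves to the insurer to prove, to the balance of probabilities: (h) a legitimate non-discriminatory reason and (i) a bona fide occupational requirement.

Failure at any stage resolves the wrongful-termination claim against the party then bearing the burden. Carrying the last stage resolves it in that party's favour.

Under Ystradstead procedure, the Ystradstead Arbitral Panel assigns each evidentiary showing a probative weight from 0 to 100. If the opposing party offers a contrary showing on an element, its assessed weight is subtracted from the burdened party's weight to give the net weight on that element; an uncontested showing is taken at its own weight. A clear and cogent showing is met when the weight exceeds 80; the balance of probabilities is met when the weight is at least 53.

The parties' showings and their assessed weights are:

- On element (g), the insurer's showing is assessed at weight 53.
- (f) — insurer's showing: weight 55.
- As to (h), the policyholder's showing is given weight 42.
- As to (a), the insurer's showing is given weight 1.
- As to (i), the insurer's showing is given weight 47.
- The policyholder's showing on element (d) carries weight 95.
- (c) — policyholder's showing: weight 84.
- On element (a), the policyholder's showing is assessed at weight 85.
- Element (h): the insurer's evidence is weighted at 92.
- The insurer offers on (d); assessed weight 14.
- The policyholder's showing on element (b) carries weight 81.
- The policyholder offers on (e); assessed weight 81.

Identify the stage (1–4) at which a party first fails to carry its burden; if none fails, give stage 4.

At Stage 1 the policyholder must meet a clear and cogent showing (weight exceeds 80): on (a) the weight is 85 less the opposing 1 gives net 84, which does exceed 80, so (a) meets the standard; on (b) the weight is 81, > 80, so (b) meets the standard; on (c) the weight is 84, which does exceed 80, so (c) meets the standard.
  All elements met. The policyholder retains the burden for Stage 2.
At Stage 2 the policyholder must meet a clear and cogent showing (weight exceeds 80): on (d) the weight is 95 less the opposing 14 gives net 81, > 80, so (d) meets the standard; on (e) the weight is 81, which does exceed 80, so (e) meets the standard.
  The policyholder carries Stage 2; the insurer now bears the burden.
At Stage 3 the insurer must meet the balance of probabilities (weight is at least 53): on (f) the weight is 55, ≥ 53, so (f) meets the standard; on (g) the weight is 53, which does reach 53, so (g) meets the standard.
  All elements met. The insurer retains the burden for Stage 4.
At Stage 4 the insurer must meet the balance of probabilities (weight is at least 53): on (h) the weight is 92 less the opposing 42 gives net 50, < 53, so (h) does not meet the standard; on (i) the weight is 47, < 53, so (i) does not meet the standard.
  Not every element is met, so the insurer fails to carry Stage 4.
So the policyholder prevails.

stage 4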